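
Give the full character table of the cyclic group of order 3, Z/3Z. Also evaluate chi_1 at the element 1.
Character table of Z/3Z (irreps indexed chi_0,...,chi_2 with chi_k(m) = zeta_3^(k*m), zeta_3 = exp(2*pi*i/3)):
  irrep \ class  {0} (size 1)  {1} (size 1)    {2} (size 1)  
  chi_0          1             1               1             
  chi_1          1             exp(2*I*pi/3)   exp(-2*I*pi/3)
  chi_2          1             exp(-2*I*pi/3)  exp(2*I*pi/3) 

Spot check: chi_1(1) = zeta_3^(1*1) = zeta_3^1 = exp(2*I*pi/3).

Proof sketch: Z/3Z is abelian, so all 3 irreducible complex representations are 1-dimensional. They are given by chi_k(m) = zeta_3^(k*m) for k = 0,...,2. Row orthogonality: sum_m chi_k(m) conj(chi_l(m)) = 3 * [k = l].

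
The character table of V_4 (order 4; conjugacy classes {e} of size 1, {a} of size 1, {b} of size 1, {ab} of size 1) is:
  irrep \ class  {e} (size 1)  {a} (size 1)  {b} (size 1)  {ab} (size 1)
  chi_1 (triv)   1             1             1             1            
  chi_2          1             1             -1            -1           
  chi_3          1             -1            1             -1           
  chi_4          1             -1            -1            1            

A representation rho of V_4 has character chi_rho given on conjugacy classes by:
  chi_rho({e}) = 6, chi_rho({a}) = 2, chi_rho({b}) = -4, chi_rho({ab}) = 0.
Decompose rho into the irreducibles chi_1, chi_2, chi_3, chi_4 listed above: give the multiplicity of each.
Multiplicities: chi_1: 1, chi_2: 3, chi_3: 0, chi_4: 2.

Working: Use <chi_rho, chi> = (1/|G|) sum_C |C| * chi_rho(C) * conj(chi(C)) with |G| = 4 for each irreducible chi in the table:
  <chi_rho, chi_1> = (1/4)[1*(6)*conj(1) + 1*(2)*conj(1) + 1*(-4)*conj(1) + 1*(0)*conj(1)]
      = (1/4)[(6) + (2) + (-4) + (0)] = 4/4 = 1
  <chi_rho, chi_2> = (1/4)[1*(6)*conj(1) + 1*(2)*conj(1) + 1*(-4)*conj(-1) + 1*(0)*conj(-1)]
      = (1/4)[(6) + (2) + (4) + (0)] = 12/4 = 3
  <chi_rho, chi_3> = (1/4)[1*(6)*conj(1) + 1*(2)*conj(-1) + 1*(-4)*conj(1) + 1*(0)*conj(-1)]
      = (1/4)[(6) + (-2) + (-4) + (0)] = 0/4 = 0
  <chi_rho, chi_4> = (1/4)[1*(6)*conj(1) + 1*(2)*conj(-1) + 1*(-4)*conj(-1) + 1*(0)*conj(1)]
      = (1/4)[(6) + (-2) + (4) + (0)] = 8/4 = 2
Dimension check: dim(rho) = sum (mult * dim) = 1*1 + 3*1 + 0*1 + 2*1 = 6 = chi_rho(e) = 6.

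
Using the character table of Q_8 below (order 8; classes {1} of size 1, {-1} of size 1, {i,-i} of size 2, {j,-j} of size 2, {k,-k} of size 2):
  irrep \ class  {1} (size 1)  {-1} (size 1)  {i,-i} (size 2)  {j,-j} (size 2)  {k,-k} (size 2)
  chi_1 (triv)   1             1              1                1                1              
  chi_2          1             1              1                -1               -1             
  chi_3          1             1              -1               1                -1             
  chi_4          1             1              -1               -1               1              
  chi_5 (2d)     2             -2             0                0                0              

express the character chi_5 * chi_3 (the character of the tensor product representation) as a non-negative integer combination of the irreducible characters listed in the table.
chi_5 tensor chi_3 = chi_5 (all other irreducibles have multiplicity 0).

Working: The character of a tensor product is the pointwise product (chi_5 * chi_3)(C) = chi_5(C) * chi_3(C):
  {1}: (2)*(1), {-1}: (-2)*(1), {i,-i}: (0)*(-1), {j,-j}: (0)*(1), {k,-k}: (0)*(-1)
so (chi_5 * chi_3) takes values
  {1} -> 2, {-1} -> -2, {i,-i} -> 0, {j,-j} -> 0, {k,-k} -> 0.
Now take the inner product of this character with each irreducible chi from the table, <chi_5*chi_3, chi> = (1/8) sum_C |C| (chi_5*chi_3)(C) conj(chi(C)):
  <chi_5*chi_3, chi_1> = (1/8)[1*(2)*conj(1) + 1*(-2)*conj(1) + 2*(0)*conj(1) + 2*(0)*conj(1) + 2*(0)*conj(1)]
      = (1/8)[(2) + (-2) + (0) + (0) + (0)] = 0/8 = 0
  <chi_5*chi_3, chi_2> = (1/8)[1*(2)*conj(1) + 1*(-2)*conj(1) + 2*(0)*conj(1) + 2*(0)*conj(-1) + 2*(0)*conj(-1)]
      = (1/8)[(2) + (-2) + (0) + (0) + (0)] = 0/8 = 0
  <chi_5*chi_3, chi_3> = (1/8)[1*(2)*conj(1) + 1*(-2)*conj(1) + 2*(0)*conj(-1) + 2*(0)*conj(1) + 2*(0)*conj(-1)]
      = (1/8)[(2) + (-2) + (0) + (0) + (0)] = 0/8 = 0
  <chi_5*chi_3, chi_4> = (1/8)[1*(2)*conj(1) + 1*(-2)*conj(1) + 2*(0)*conj(-1) + 2*(0)*conj(-1) + 2*(0)*conj(1)]
      = (1/8)[(2) + (-2) + (0) + (0) + (0)] = 0/8 = 0
  <chi_5*chi_3, chi_5> = (1/8)[1*(2)*conj(2) + 1*(-2)*conj(-2) + 2*(0)*conj(0) + 2*(0)*conj(0) + 2*(0)*conj(0)]
      = (1/8)[(4) + (4) + (0) + (0) + (0)] = 8/8 = 1
Hence the multiplicities are chi_5: 1. Dimension check: dim(chi_5)*dim(chi_3) = 2*1 = 2 and sum (mult * dim) = 1*2 = 2.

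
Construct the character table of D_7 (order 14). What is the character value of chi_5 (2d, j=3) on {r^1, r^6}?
Conjugacy classes: {e} of size 1, {r^1, r^6} of size 2, {r^2, r^5} of size 2, {r^3, r^4} of size 2, {s, sr, ..., sr^6} of size 7.
Character table:
  irrep \ class              {e} (size 1)  {r^1, r^6} (size 2)  {r^2, r^5} (size 2)  {r^3, r^4} (size 2)  {s, sr, ..., sr^6} (size 7)
  chi_1 (triv)               1             1                    1                    1                    1                          
  chi_2 (sign: r->1, s->-1)  1             1                    1                    1                    -1                         
  chi_3 (2d, j=1)            2             2*cos(2*pi/7)        -2*cos(3*pi/7)       -2*cos(pi/7)         0                          
  chi_4 (2d, j=2)            2             -2*cos(3*pi/7)       -2*cos(pi/7)         2*cos(2*pi/7)        0                          
  chi_5 (2d, j=3)            2             -2*cos(pi/7)         2*cos(2*pi/7)        -2*cos(3*pi/7)       0                          

Spot check: chi_5 (2d, j=3) on {r^1, r^6} = -2*cos(pi/7).

D_7 has order 2*7 = 14 with 5 conjugacy classes, hence 5 irreducibles. Sum of squared dims 1 + 1 + 4 + 4 + 4 = 14 = |G|. Linear characters come from the abelianisation; the 2-dimensional irreps have character r^k -> 2*cos(2*pi*j*k/7), reflections -> 0.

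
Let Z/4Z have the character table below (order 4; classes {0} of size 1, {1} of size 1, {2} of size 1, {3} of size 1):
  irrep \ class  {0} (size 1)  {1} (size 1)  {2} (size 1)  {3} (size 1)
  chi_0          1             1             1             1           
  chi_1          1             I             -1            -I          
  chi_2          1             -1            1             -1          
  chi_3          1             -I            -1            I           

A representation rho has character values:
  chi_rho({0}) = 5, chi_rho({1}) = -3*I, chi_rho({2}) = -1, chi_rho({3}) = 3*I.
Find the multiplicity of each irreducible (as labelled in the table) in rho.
Multiplicities: chi_0: 1, chi_1: 0, chi_2: 1, chi_3: 3.

Use <chi_rho, chi> = (1/|G|) sum_C |C| * chi_rho(C) * conj(chi(C)) with |G| = 4 for each irreducible chi in the table:
  <chi_rho, chi_0> = (1/4)[1*(5)*conj(1) + 1*(-3*I)*conj(1) + 1*(-1)*conj(1) + 1*(3*I)*conj(1)]
      = (1/4)[(5) + (-3*I) + (-1) + (3*I)] = 4/4 = 1
  <chi_rho, chi_1> = (1/4)[1*(5)*conj(1) + 1*(-3*I)*conj(I) + 1*(-1)*conj(-1) + 1*(3*I)*conj(-I)]
      = (1/4)[(5) + (-3) + (1) + (-3)] = 0/4 = 0
  <chi_rho, chi_2> = (1/4)[1*(5)*conj(1) + 1*(-3*I)*conj(-1) + 1*(-1)*conj(1) + 1*(3*I)*conj(-1)]
      = (1/4)[(5) + (3*I) + (-1) + (-3*I)] = 4/4 = 1
  <chi_rho, chi_3> = (1/4)[1*(5)*conj(1) + 1*(-3*I)*conj(-I) + 1*(-1)*conj(-1) + 1*(3*I)*conj(I)]
      = (1/4)[(5) + (3) + (1) + (3)] = 12/4 = 3
(Exp terms are combined using exp(i*s)*conj(exp(i*t)) = exp(i*(s-t)), and sums of them are collapsed using the identity that for every m > 1 the m distinct m-th roots of unity sum to 0, e.g. 1 + exp(2*I*pi/3) + exp(-2*I*pi/3) = 0.)
Dimension check: dim(rho) = sum (mult * dim) = 1*1 + 0*1 + 1*1 + 3*1 = 5 = chi_rho(e) = 5.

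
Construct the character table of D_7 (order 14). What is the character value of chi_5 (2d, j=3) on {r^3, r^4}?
Conjugacy classes: {e} of size 1, {r^1, r^6} of size 2, {r^2, r^5} of size 2, {r^3, r^4} of size 2, {s, sr, ..., sr^6} of size 7.
Character table:
  irrep \ class              {e} (size 1)  {r^1, r^6} (size 2)  {r^2, r^5} (size 2)  {r^3, r^4} (size 2)  {s, sr, ..., sr^6} (size 7)
  chi_1 (triv)               1             1                    1                    1                    1                          
  chi_2 (sign: r->1, s->-1)  1             1                    1                    1                    -1                         
  chi_3 (2d, j=1)            2             2*cos(2*pi/7)        -2*cos(3*pi/7)       -2*cos(pi/7)         0                          
  chi_4 (2d, j=2)            2             -2*cos(3*pi/7)       -2*cos(pi/7)         2*cos(2*pi/7)        0                          
  chi_5 (2d, j=3)            2             -2*cos(pi/7)         2*cos(2*pi/7)        -2*cos(3*pi/7)       0                          

Spot check: chi_5 (2d, j=3) on {r^3, r^4} = -2*cos(3*pi/7).

D_7 has order 2*7 = 14 with 5 conjugacy classes, hence 5 irreducibles. Sum of squared dims 1 + 1 + 4 + 4 + 4 = 14 = |G|. Linear characters come from the abelianisation; the 2-dimensional irreps have character r^k -> 2*cos(2*pi*j*k/7), reflections -> 0.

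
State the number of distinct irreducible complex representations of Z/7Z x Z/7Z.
49

Why: The number of irreducible complex representations of a finite group equals its number of conjugacy classes. Z/7Z x Z/7Z is abelian of order 49, so every element is its own conjugacy class: 49 classes, so Z/7Z x Z/7Z (order 49) has exactly 49 irreducible complex representations.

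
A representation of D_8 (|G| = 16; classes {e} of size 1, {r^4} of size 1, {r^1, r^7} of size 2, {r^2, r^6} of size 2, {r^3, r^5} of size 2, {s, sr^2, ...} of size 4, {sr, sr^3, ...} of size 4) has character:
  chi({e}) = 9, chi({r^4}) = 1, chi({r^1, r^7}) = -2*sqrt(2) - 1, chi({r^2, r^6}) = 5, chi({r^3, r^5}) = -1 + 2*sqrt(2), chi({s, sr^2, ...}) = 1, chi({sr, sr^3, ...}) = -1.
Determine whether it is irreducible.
Not irreducible (reducible): <chi, chi> = 11 > 1.

Solution. <chi, chi> = (1/|G|) sum_C |C| * |chi(C)|^2 = (1/16)[1*|9|^2 + 1*|1|^2 + 2*|-2*sqrt(2) - 1|^2 + 2*|5|^2 + 2*|-1 + 2*sqrt(2)|^2 + 4*|1|^2 + 4*|-1|^2]
  = (1/16)[(81) + (1) + (8*sqrt(2) + 18) + (50) + (18 - 8*sqrt(2)) + (4) + (4)] = 176/16 = 11.
A character is irreducible iff <chi, chi> = 1, so this representation is reducible.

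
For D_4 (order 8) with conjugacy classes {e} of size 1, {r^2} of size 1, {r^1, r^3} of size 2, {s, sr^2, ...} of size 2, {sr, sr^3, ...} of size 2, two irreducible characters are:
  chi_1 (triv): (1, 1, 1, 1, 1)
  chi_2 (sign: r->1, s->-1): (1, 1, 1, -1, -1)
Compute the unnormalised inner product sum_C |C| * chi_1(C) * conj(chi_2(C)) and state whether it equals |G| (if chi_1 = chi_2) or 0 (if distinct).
Sum = 0; so <chi_1, chi_2> = 0 (distinct irreducibles are orthogonal).

Explanation: Compute term by term over conjugacy classes (|C| * chi_1(C) * conj(chi_2(C))):
  1*(1)*conj(1) + 1*(1)*conj(1) + 2*(1)*conj(1) + 2*(1)*conj(-1) + 2*(1)*conj(-1)
  = (1) + (1) + (2) + (-2) + (-2)
  = 0.
Dividing by |G| = 8 gives 0/8 = 0, matching the row-orthogonality relation <chi_1, chi_2> = [chi_1 = chi_2].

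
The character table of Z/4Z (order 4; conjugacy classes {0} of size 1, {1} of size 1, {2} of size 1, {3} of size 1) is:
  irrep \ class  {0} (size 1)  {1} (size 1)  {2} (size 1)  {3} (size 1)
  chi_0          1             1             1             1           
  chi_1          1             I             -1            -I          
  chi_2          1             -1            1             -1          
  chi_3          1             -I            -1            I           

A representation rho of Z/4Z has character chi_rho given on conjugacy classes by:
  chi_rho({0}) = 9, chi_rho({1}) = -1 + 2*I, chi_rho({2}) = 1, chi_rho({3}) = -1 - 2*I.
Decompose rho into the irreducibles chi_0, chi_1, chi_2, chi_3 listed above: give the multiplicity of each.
Multiplicities: chi_0: 2, chi_1: 3, chi_2: 3, chi_3: 1.

Argument: Use <chi_rho, chi> = (1/|G|) sum_C |C| * chi_rho(C) * conj(chi(C)) with |G| = 4 for each irreducible chi in the table:
  <chi_rho, chi_0> = (1/4)[1*(9)*conj(1) + 1*(-1 + 2*I)*conj(1) + 1*(1)*conj(1) + 1*(-1 - 2*I)*conj(1)]
      = (1/4)[(9) + (-1 + 2*I) + (1) + (-1 - 2*I)] = 8/4 = 2
  <chi_rho, chi_1> = (1/4)[1*(9)*conj(1) + 1*(-1 + 2*I)*conj(I) + 1*(1)*conj(-1) + 1*(-1 - 2*I)*conj(-I)]
      = (1/4)[(9) + (2 + I) + (-1) + (2 - I)] = 12/4 = 3
  <chi_rho, chi_2> = (1/4)[1*(9)*conj(1) + 1*(-1 + 2*I)*conj(-1) + 1*(1)*conj(1) + 1*(-1 - 2*I)*conj(-1)]
      = (1/4)[(9) + (1 - 2*I) + (1) + (1 + 2*I)] = 12/4 = 3
  <chi_rho, chi_3> = (1/4)[1*(9)*conj(1) + 1*(-1 + 2*I)*conj(-I) + 1*(1)*conj(-1) + 1*(-1 - 2*I)*conj(I)]
      = (1/4)[(9) + (-2 - I) + (-1) + (-2 + I)] = 4/4 = 1
(Exp terms are combined using exp(i*s)*conj(exp(i*t)) = exp(i*(s-t)), and sums of them are collapsed using the identity that for every m > 1 the m distinct m-th roots of unity sum to 0, e.g. 1 + exp(2*I*pi/3) + exp(-2*I*pi/3) = 0.)
Dimension check: dim(rho) = sum (mult * dim) = 2*1 + 3*1 + 3*1 + 1*1 = 9 = chi_rho(e) = 9.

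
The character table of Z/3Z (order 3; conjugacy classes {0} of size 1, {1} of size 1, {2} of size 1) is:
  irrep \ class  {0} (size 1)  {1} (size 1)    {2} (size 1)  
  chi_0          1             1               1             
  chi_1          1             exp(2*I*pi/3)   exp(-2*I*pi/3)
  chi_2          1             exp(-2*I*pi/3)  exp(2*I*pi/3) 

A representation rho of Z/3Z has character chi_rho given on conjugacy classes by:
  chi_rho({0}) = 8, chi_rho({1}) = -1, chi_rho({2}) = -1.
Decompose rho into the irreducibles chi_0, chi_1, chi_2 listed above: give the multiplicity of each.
Multiplicities: chi_0: 2, chi_1: 3, chi_2: 3.

Justification: Use <chi_rho, chi> = (1/|G|) sum_C |C| * chi_rho(C) * conj(chi(C)) with |G| = 3 for each irreducible chi in the table:
  <chi_rho, chi_0> = (1/3)[1*(8)*conj(1) + 1*(-1)*conj(1) + 1*(-1)*conj(1)]
      = (1/3)[(8) + (-1) + (-1)] = 6/3 = 2
  <chi_rho, chi_1> = (1/3)[1*(8)*conj(1) + 1*(-1)*conj(exp(2*I*pi/3)) + 1*(-1)*conj(exp(-2*I*pi/3))]
      = (1/3)[(8) + (3 + 2*exp(-2*I*pi/3) + 3*exp(2*I*pi/3)) + (3 + 3*exp(-2*I*pi/3) + 2*exp(2*I*pi/3))] = 9/3 = 3
  <chi_rho, chi_2> = (1/3)[1*(8)*conj(1) + 1*(-1)*conj(exp(-2*I*pi/3)) + 1*(-1)*conj(exp(2*I*pi/3))]
      = (1/3)[(8) + (3 + 3*exp(-2*I*pi/3) + 2*exp(2*I*pi/3)) + (3 + 2*exp(-2*I*pi/3) + 3*exp(2*I*pi/3))] = 9/3 = 3
(Exp terms are combined using exp(i*s)*conj(exp(i*t)) = exp(i*(s-t)), and sums of them are collapsed using the identity that for every m > 1 the m distinct m-th roots of unity sum to 0, e.g. 1 + exp(2*I*pi/3) + exp(-2*I*pi/3) = 0.)
Dimension check: dim(rho) = sum (mult * dim) = 2*1 + 3*1 + 3*1 = 8 = chi_rho(e) = 8.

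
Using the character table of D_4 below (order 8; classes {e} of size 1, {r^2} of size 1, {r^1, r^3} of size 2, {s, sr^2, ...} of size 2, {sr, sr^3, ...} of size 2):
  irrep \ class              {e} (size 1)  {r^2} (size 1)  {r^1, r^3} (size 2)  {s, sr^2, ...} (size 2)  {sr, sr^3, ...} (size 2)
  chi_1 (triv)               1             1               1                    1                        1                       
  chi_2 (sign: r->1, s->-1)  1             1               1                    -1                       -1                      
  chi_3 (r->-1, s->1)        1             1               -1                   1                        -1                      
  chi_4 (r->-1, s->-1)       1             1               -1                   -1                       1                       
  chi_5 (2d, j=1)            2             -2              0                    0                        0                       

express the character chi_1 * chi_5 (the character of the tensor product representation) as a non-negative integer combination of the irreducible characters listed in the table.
chi_1 tensor chi_5 = chi_5 (all other irreducibles have multiplicity 0).

Details: The character of a tensor product is the pointwise product (chi_1 * chi_5)(C) = chi_1(C) * chi_5(C):
  {e}: (1)*(2), {r^2}: (1)*(-2), {r^1, r^3}: (1)*(0), {s, sr^2, ...}: (1)*(0), {sr, sr^3, ...}: (1)*(0)
so (chi_1 * chi_5) takes values
  {e} -> 2, {r^2} -> -2, {r^1, r^3} -> 0, {s, sr^2, ...} -> 0, {sr, sr^3, ...} -> 0.
Now take the inner product of this character with each irreducible chi from the table, <chi_1*chi_5, chi> = (1/8) sum_C |C| (chi_1*chi_5)(C) conj(chi(C)):
  <chi_1*chi_5, chi_1> = (1/8)[1*(2)*conj(1) + 1*(-2)*conj(1) + 2*(0)*conj(1) + 2*(0)*conj(1) + 2*(0)*conj(1)]
      = (1/8)[(2) + (-2) + (0) + (0) + (0)] = 0/8 = 0
  <chi_1*chi_5, chi_2> = (1/8)[1*(2)*conj(1) + 1*(-2)*conj(1) + 2*(0)*conj(1) + 2*(0)*conj(-1) + 2*(0)*conj(-1)]
      = (1/8)[(2) + (-2) + (0) + (0) + (0)] = 0/8 = 0
  <chi_1*chi_5, chi_3> = (1/8)[1*(2)*conj(1) + 1*(-2)*conj(1) + 2*(0)*conj(-1) + 2*(0)*conj(1) + 2*(0)*conj(-1)]
      = (1/8)[(2) + (-2) + (0) + (0) + (0)] = 0/8 = 0
  <chi_1*chi_5, chi_4> = (1/8)[1*(2)*conj(1) + 1*(-2)*conj(1) + 2*(0)*conj(-1) + 2*(0)*conj(-1) + 2*(0)*conj(1)]
      = (1/8)[(2) + (-2) + (0) + (0) + (0)] = 0/8 = 0
  <chi_1*chi_5, chi_5> = (1/8)[1*(2)*conj(2) + 1*(-2)*conj(-2) + 2*(0)*conj(0) + 2*(0)*conj(0) + 2*(0)*conj(0)]
      = (1/8)[(4) + (4) + (0) + (0) + (0)] = 8/8 = 1
Hence the multiplicities are chi_5: 1. Dimension check: dim(chi_1)*dim(chi_5) = 1*2 = 2 and sum (mult * dim) = 1*2 = 2.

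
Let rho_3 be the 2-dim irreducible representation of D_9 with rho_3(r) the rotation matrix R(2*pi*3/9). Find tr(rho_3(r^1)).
chi_{rho_3}(r^1) = 2*cos(2*pi*3*1/9) = -1

Details: rho_3(r^1) is rotation by angle 2*pi*3*1/9, whose trace is 2*cos(2*pi*3*1/9) = -1.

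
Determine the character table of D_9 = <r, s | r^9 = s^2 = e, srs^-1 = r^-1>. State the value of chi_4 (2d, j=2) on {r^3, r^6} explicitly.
Conjugacy classes: {e} of size 1, {r^1, r^8} of size 2, {r^2, r^7} of size 2, {r^3, r^6} of size 2, {r^4, r^5} of size 2, {s, sr, ..., sr^8} of size 9.
Character table:
  irrep \ class              {e} (size 1)  {r^1, r^8} (size 2)  {r^2, r^7} (size 2)  {r^3, r^6} (size 2)  {r^4, r^5} (size 2)  {s, sr, ..., sr^8} (size 9)
  chi_1 (triv)               1             1                    1                    1                    1                    1                          
  chi_2 (sign: r->1, s->-1)  1             1                    1                    1                    1                    -1                         
  chi_3 (2d, j=1)            2             2*cos(2*pi/9)        2*cos(4*pi/9)        -1                   -2*cos(pi/9)         0                          
  chi_4 (2d, j=2)            2             2*cos(4*pi/9)        -2*cos(pi/9)         -1                   2*cos(2*pi/9)        0                          
  chi_5 (2d, j=3)            2             -1                   -1                   2                    -1                   0                          
  chi_6 (2d, j=4)            2             -2*cos(pi/9)         2*cos(2*pi/9)        -1                   2*cos(4*pi/9)        0                          

Spot check: chi_4 (2d, j=2) on {r^3, r^6} = -1.

Reasoning: D_9 has order 2*9 = 18 with 6 conjugacy classes, hence 6 irreducibles. Sum of squared dims 1 + 1 + 4 + 4 + 4 + 4 = 18 = |G|. Linear characters come from the abelianisation; the 2-dimensional irreps have character r^k -> 2*cos(2*pi*j*k/9), reflections -> 0.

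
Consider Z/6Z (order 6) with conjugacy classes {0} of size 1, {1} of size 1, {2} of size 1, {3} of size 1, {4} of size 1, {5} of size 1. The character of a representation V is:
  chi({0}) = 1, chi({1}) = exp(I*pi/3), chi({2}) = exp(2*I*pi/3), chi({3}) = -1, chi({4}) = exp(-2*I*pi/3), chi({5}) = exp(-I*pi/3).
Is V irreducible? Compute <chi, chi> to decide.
Irreducible: <chi, chi> = 1.

Derivation: <chi, chi> = (1/|G|) sum_C |C| * |chi(C)|^2 = (1/6)[1*|1|^2 + 1*|exp(I*pi/3)|^2 + 1*|exp(2*I*pi/3)|^2 + 1*|-1|^2 + 1*|exp(-2*I*pi/3)|^2 + 1*|exp(-I*pi/3)|^2]
  = (1/6)[(1) + (1) + (1) + (1) + (1) + (1)] = 6/6 = 1.
(Exp terms are combined using exp(i*s)*conj(exp(i*t)) = exp(i*(s-t)), and sums of them are collapsed using the identity that for every m > 1 the m distinct m-th roots of unity sum to 0, e.g. 1 + exp(2*I*pi/3) + exp(-2*I*pi/3) = 0.)
A character is irreducible iff <chi, chi> = 1, so this representation is irreducible.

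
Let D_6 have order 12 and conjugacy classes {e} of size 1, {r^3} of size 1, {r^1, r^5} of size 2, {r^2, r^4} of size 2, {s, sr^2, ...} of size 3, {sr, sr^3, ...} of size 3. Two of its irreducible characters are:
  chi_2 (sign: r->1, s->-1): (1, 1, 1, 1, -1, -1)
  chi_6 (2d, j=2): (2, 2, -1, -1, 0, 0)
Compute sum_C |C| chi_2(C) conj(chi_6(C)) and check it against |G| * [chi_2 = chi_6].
Sum = 0; so <chi_2, chi_6> = 0 (distinct irreducibles are orthogonal).

Justification: Compute term by term over conjugacy classes (|C| * chi_2(C) * conj(chi_6(C))):
  1*(1)*conj(2) + 1*(1)*conj(2) + 2*(1)*conj(-1) + 2*(1)*conj(-1) + 3*(-1)*conj(0) + 3*(-1)*conj(0)
  = (2) + (2) + (-2) + (-2) + (0) + (0)
  = 0.
Dividing by |G| = 12 gives 0/12 = 0, matching the row-orthogonality relation <chi_2, chi_6> = [chi_2 = chi_6].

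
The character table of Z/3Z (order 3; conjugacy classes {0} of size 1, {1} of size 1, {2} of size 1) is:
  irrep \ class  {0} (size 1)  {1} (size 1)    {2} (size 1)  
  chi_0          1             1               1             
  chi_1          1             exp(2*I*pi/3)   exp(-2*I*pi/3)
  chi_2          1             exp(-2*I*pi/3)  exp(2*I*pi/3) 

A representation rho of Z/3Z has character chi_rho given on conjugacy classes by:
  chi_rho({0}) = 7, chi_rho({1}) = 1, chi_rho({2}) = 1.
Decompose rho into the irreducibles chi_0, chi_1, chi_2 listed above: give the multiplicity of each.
Multiplicities: chi_0: 3, chi_1: 2, chi_2: 2.

Solution. Use <chi_rho, chi> = (1/|G|) sum_C |C| * chi_rho(C) * conj(chi(C)) with |G| = 3 for each irreducible chi in the table:
  <chi_rho, chi_0> = (1/3)[1*(7)*conj(1) + 1*(1)*conj(1) + 1*(1)*conj(1)]
      = (1/3)[(7) + (1) + (1)] = 9/3 = 3
  <chi_rho, chi_1> = (1/3)[1*(7)*conj(1) + 1*(1)*conj(exp(2*I*pi/3)) + 1*(1)*conj(exp(-2*I*pi/3))]
      = (1/3)[(7) + (2 + 3*exp(-2*I*pi/3) + 2*exp(2*I*pi/3)) + (2 + 2*exp(-2*I*pi/3) + 3*exp(2*I*pi/3))] = 6/3 = 2
  <chi_rho, chi_2> = (1/3)[1*(7)*conj(1) + 1*(1)*conj(exp(-2*I*pi/3)) + 1*(1)*conj(exp(2*I*pi/3))]
      = (1/3)[(7) + (2 + 2*exp(-2*I*pi/3) + 3*exp(2*I*pi/3)) + (2 + 3*exp(-2*I*pi/3) + 2*exp(2*I*pi/3))] = 6/3 = 2
(Exp terms are combined using exp(i*s)*conj(exp(i*t)) = exp(i*(s-t)), and sums of them are collapsed using the identity that for every m > 1 the m distinct m-th roots of unity sum to 0, e.g. 1 + exp(2*I*pi/3) + exp(-2*I*pi/3) = 0.)
Dimension check: dim(rho) = sum (mult * dim) = 3*1 + 2*1 + 2*1 = 7 = chi_rho(e) = 7.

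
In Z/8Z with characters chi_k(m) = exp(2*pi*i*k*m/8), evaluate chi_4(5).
chi_4(5) = zeta_8^20 = -1

Details: chi_4(5) = zeta_8^(4*5) = zeta_8^20. Since zeta_8^8 = 1, this equals zeta_8^4 = exp(2*pi*i*4/8) = -1.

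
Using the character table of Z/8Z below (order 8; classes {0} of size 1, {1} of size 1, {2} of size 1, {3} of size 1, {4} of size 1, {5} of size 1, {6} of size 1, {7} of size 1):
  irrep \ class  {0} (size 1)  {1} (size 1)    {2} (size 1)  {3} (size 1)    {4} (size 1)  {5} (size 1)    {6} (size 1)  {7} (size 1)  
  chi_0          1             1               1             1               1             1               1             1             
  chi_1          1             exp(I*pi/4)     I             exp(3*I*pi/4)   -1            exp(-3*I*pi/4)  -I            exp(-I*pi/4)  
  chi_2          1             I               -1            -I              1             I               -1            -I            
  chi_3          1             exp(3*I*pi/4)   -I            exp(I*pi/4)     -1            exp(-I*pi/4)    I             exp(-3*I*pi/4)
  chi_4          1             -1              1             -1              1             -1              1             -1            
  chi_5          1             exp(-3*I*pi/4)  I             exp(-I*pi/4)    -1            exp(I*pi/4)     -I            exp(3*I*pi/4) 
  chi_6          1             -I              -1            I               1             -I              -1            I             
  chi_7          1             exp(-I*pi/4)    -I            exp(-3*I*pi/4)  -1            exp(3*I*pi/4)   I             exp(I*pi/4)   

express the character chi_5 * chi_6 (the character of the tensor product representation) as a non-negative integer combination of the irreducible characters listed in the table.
chi_5 tensor chi_6 = chi_3 (all other irreducibles have multiplicity 0).

Working: The character of a tensor product is the pointwise product (chi_5 * chi_6)(C) = chi_5(C) * chi_6(C):
  {0}: (1)*(1), {1}: (exp(-3*I*pi/4))*(-I), {2}: (I)*(-1), {3}: (exp(-I*pi/4))*(I), {4}: (-1)*(1), {5}: (exp(I*pi/4))*(-I), {6}: (-I)*(-1), {7}: (exp(3*I*pi/4))*(I)
so (chi_5 * chi_6) takes values
  {0} -> 1, {1} -> -exp(-I*pi/4), {2} -> -I, {3} -> exp(I*pi/4), {4} -> -1, {5} -> -exp(3*I*pi/4), {6} -> I, {7} -> exp(-3*I*pi/4).
Now take the inner product of this character with each irreducible chi from the table, <chi_5*chi_6, chi> = (1/8) sum_C |C| (chi_5*chi_6)(C) conj(chi(C)):
  <chi_5*chi_6, chi_0> = (1/8)[1*(1)*conj(1) + 1*(-exp(-I*pi/4))*conj(1) + 1*(-I)*conj(1) + 1*(exp(I*pi/4))*conj(1) + 1*(-1)*conj(1) + 1*(-exp(3*I*pi/4))*conj(1) + 1*(I)*conj(1) + 1*(exp(-3*I*pi/4))*conj(1)]
      = (1/8)[(1) + (-exp(-I*pi/4)) + (-I) + (exp(I*pi/4)) + (-1) + (-exp(3*I*pi/4)) + (I) + (exp(-3*I*pi/4))] = 0/8 = 0
  <chi_5*chi_6, chi_1> = (1/8)[1*(1)*conj(1) + 1*(-exp(-I*pi/4))*conj(exp(I*pi/4)) + 1*(-I)*conj(I) + 1*(exp(I*pi/4))*conj(exp(3*I*pi/4)) + 1*(-1)*conj(-1) + 1*(-exp(3*I*pi/4))*conj(exp(-3*I*pi/4)) + 1*(I)*conj(-I) + 1*(exp(-3*I*pi/4))*conj(exp(-I*pi/4))]
      = (1/8)[(1) + (I) + (-1) + (-I) + (1) + (I) + (-1) + (-I)] = 0/8 = 0
  <chi_5*chi_6, chi_2> = (1/8)[1*(1)*conj(1) + 1*(-exp(-I*pi/4))*conj(I) + 1*(-I)*conj(-1) + 1*(exp(I*pi/4))*conj(-I) + 1*(-1)*conj(1) + 1*(-exp(3*I*pi/4))*conj(I) + 1*(I)*conj(-1) + 1*(exp(-3*I*pi/4))*conj(-I)]
      = (1/8)[(1) + (exp(I*pi/4)) + (I) + (exp(3*I*pi/4)) + (-1) + (exp(-3*I*pi/4)) + (-I) + (exp(-I*pi/4))] = 0/8 = 0
  <chi_5*chi_6, chi_3> = (1/8)[1*(1)*conj(1) + 1*(-exp(-I*pi/4))*conj(exp(3*I*pi/4)) + 1*(-I)*conj(-I) + 1*(exp(I*pi/4))*conj(exp(I*pi/4)) + 1*(-1)*conj(-1) + 1*(-exp(3*I*pi/4))*conj(exp(-I*pi/4)) + 1*(I)*conj(I) + 1*(exp(-3*I*pi/4))*conj(exp(-3*I*pi/4))]
      = (1/8)[(1) + (1) + (1) + (1) + (1) + (1) + (1) + (1)] = 8/8 = 1
  <chi_5*chi_6, chi_4> = (1/8)[1*(1)*conj(1) + 1*(-exp(-I*pi/4))*conj(-1) + 1*(-I)*conj(1) + 1*(exp(I*pi/4))*conj(-1) + 1*(-1)*conj(1) + 1*(-exp(3*I*pi/4))*conj(-1) + 1*(I)*conj(1) + 1*(exp(-3*I*pi/4))*conj(-1)]
      = (1/8)[(1) + (exp(-I*pi/4)) + (-I) + (-exp(I*pi/4)) + (-1) + (exp(3*I*pi/4)) + (I) + (-exp(-3*I*pi/4))] = 0/8 = 0
  <chi_5*chi_6, chi_5> = (1/8)[1*(1)*conj(1) + 1*(-exp(-I*pi/4))*conj(exp(-3*I*pi/4)) + 1*(-I)*conj(I) + 1*(exp(I*pi/4))*conj(exp(-I*pi/4)) + 1*(-1)*conj(-1) + 1*(-exp(3*I*pi/4))*conj(exp(I*pi/4)) + 1*(I)*conj(-I) + 1*(exp(-3*I*pi/4))*conj(exp(3*I*pi/4))]
      = (1/8)[(1) + (-I) + (-1) + (I) + (1) + (-I) + (-1) + (I)] = 0/8 = 0
  <chi_5*chi_6, chi_6> = (1/8)[1*(1)*conj(1) + 1*(-exp(-I*pi/4))*conj(-I) + 1*(-I)*conj(-1) + 1*(exp(I*pi/4))*conj(I) + 1*(-1)*conj(1) + 1*(-exp(3*I*pi/4))*conj(-I) + 1*(I)*conj(-1) + 1*(exp(-3*I*pi/4))*conj(I)]
      = (1/8)[(1) + (-exp(I*pi/4)) + (I) + (-exp(3*I*pi/4)) + (-1) + (-exp(-3*I*pi/4)) + (-I) + (-exp(-I*pi/4))] = 0/8 = 0
  <chi_5*chi_6, chi_7> = (1/8)[1*(1)*conj(1) + 1*(-exp(-I*pi/4))*conj(exp(-I*pi/4)) + 1*(-I)*conj(-I) + 1*(exp(I*pi/4))*conj(exp(-3*I*pi/4)) + 1*(-1)*conj(-1) + 1*(-exp(3*I*pi/4))*conj(exp(3*I*pi/4)) + 1*(I)*conj(I) + 1*(exp(-3*I*pi/4))*conj(exp(I*pi/4))]
      = (1/8)[(1) + (-1) + (1) + (-1) + (1) + (-1) + (1) + (-1)] = 0/8 = 0
(Exp terms are combined using exp(i*s)*conj(exp(i*t)) = exp(i*(s-t)), and sums of them are collapsed using the identity that for every m > 1 the m distinct m-th roots of unity sum to 0, e.g. 1 + exp(2*I*pi/3) + exp(-2*I*pi/3) = 0.)
Hence the multiplicities are chi_3: 1. Dimension check: dim(chi_5)*dim(chi_6) = 1*1 = 1 and sum (mult * dim) = 1*1 = 1.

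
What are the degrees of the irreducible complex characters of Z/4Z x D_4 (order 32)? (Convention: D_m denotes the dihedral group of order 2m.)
Dimensions: 1, 1, 1, 1, 1, 1, 1, 1, 1, 1, 1, 1, 1, 1, 1, 1, 2, 2, 2, 2

Explanation: There are 20 irreducibles (= number of conjugacy classes). Their dimensions d_i satisfy sum d_i^2 = |G| = 32: 1 + 1 + 1 + 1 + 1 + 1 + 1 + 1 + 1 + 1 + 1 + 1 + 1 + 1 + 1 + 1 + 4 + 4 + 4 + 4 = 32. (For the product with Z/4Z: each of the 4 1-dim characters of Z/4Z tensors with each irrep of D_4, giving 4 copies of each D_4-dimension.)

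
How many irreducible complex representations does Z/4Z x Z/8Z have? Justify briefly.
32

Why: The number of irreducible complex representations of a finite group equals its number of conjugacy classes. Z/4Z x Z/8Z is abelian of order 32, so every element is its own conjugacy class: 32 classes, so Z/4Z x Z/8Z (order 32) has exactly 32 irreducible complex representations.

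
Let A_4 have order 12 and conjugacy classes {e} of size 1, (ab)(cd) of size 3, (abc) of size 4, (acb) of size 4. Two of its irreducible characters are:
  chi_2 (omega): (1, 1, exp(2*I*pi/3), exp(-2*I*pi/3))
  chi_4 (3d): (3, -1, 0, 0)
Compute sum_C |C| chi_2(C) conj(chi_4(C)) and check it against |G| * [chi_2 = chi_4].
Sum = 0; so <chi_2, chi_4> = 0 (distinct irreducibles are orthogonal).

Explanation: Compute term by term over conjugacy classes (|C| * chi_2(C) * conj(chi_4(C))):
  1*(1)*conj(3) + 3*(1)*conj(-1) + 4*(exp(2*I*pi/3))*conj(0) + 4*(exp(-2*I*pi/3))*conj(0)
  = (3) + (-3) + (0) + (0)
  = 0.
(Exp terms are combined using exp(i*s)*conj(exp(i*t)) = exp(i*(s-t)), and sums of them are collapsed using the identity that for every m > 1 the m distinct m-th roots of unity sum to 0, e.g. 1 + exp(2*I*pi/3) + exp(-2*I*pi/3) = 0.)
Dividing by |G| = 12 gives 0/12 = 0, matching the row-orthogonality relation <chi_2, chi_4> = [chi_2 = chi_4].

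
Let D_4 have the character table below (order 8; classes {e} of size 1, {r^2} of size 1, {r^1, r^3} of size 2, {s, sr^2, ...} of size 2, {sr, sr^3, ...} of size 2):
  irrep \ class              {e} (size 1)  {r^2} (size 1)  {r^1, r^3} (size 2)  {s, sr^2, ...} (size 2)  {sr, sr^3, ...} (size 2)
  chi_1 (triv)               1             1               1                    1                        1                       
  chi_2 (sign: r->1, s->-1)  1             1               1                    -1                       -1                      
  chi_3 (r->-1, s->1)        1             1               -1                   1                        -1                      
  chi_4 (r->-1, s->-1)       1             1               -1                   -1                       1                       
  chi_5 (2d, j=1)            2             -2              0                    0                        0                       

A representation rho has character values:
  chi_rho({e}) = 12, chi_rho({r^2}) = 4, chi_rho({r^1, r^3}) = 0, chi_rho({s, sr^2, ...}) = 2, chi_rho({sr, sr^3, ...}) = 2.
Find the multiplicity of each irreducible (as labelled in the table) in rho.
Multiplicities: chi_1: 3, chi_2: 1, chi_3: 2, chi_4: 2, chi_5: 2.

Working: Use <chi_rho, chi> = (1/|G|) sum_C |C| * chi_rho(C) * conj(chi(C)) with |G| = 8 for each irreducible chi in the table:
  <chi_rho, chi_1> = (1/8)[1*(12)*conj(1) + 1*(4)*conj(1) + 2*(0)*conj(1) + 2*(2)*conj(1) + 2*(2)*conj(1)]
      = (1/8)[(12) + (4) + (0) + (4) + (4)] = 24/8 = 3
  <chi_rho, chi_2> = (1/8)[1*(12)*conj(1) + 1*(4)*conj(1) + 2*(0)*conj(1) + 2*(2)*conj(-1) + 2*(2)*conj(-1)]
      = (1/8)[(12) + (4) + (0) + (-4) + (-4)] = 8/8 = 1
  <chi_rho, chi_3> = (1/8)[1*(12)*conj(1) + 1*(4)*conj(1) + 2*(0)*conj(-1) + 2*(2)*conj(1) + 2*(2)*conj(-1)]
      = (1/8)[(12) + (4) + (0) + (4) + (-4)] = 16/8 = 2
  <chi_rho, chi_4> = (1/8)[1*(12)*conj(1) + 1*(4)*conj(1) + 2*(0)*conj(-1) + 2*(2)*conj(-1) + 2*(2)*conj(1)]
      = (1/8)[(12) + (4) + (0) + (-4) + (4)] = 16/8 = 2
  <chi_rho, chi_5> = (1/8)[1*(12)*conj(2) + 1*(4)*conj(-2) + 2*(0)*conj(0) + 2*(2)*conj(0) + 2*(2)*conj(0)]
      = (1/8)[(24) + (-8) + (0) + (0) + (0)] = 16/8 = 2
Dimension check: dim(rho) = sum (mult * dim) = 3*1 + 1*1 + 2*1 + 2*1 + 2*2 = 12 = chi_rho(e) = 12.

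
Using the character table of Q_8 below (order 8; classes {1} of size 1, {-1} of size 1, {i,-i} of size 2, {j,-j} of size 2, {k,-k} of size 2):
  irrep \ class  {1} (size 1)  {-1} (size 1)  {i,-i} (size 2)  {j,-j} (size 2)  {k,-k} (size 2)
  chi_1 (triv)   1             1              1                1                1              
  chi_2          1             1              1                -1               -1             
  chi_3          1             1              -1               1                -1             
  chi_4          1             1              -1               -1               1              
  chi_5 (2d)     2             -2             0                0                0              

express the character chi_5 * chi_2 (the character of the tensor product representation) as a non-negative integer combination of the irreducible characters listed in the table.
chi_5 tensor chi_2 = chi_5 (all other irreducibles have multiplicity 0).

Derivation: The character of a tensor product is the pointwise product (chi_5 * chi_2)(C) = chi_5(C) * chi_2(C):
  {1}: (2)*(1), {-1}: (-2)*(1), {i,-i}: (0)*(1), {j,-j}: (0)*(-1), {k,-k}: (0)*(-1)
so (chi_5 * chi_2) takes values
  {1} -> 2, {-1} -> -2, {i,-i} -> 0, {j,-j} -> 0, {k,-k} -> 0.
Now take the inner product of this character with each irreducible chi from the table, <chi_5*chi_2, chi> = (1/8) sum_C |C| (chi_5*chi_2)(C) conj(chi(C)):
  <chi_5*chi_2, chi_1> = (1/8)[1*(2)*conj(1) + 1*(-2)*conj(1) + 2*(0)*conj(1) + 2*(0)*conj(1) + 2*(0)*conj(1)]
      = (1/8)[(2) + (-2) + (0) + (0) + (0)] = 0/8 = 0
  <chi_5*chi_2, chi_2> = (1/8)[1*(2)*conj(1) + 1*(-2)*conj(1) + 2*(0)*conj(1) + 2*(0)*conj(-1) + 2*(0)*conj(-1)]
      = (1/8)[(2) + (-2) + (0) + (0) + (0)] = 0/8 = 0
  <chi_5*chi_2, chi_3> = (1/8)[1*(2)*conj(1) + 1*(-2)*conj(1) + 2*(0)*conj(-1) + 2*(0)*conj(1) + 2*(0)*conj(-1)]
      = (1/8)[(2) + (-2) + (0) + (0) + (0)] = 0/8 = 0
  <chi_5*chi_2, chi_4> = (1/8)[1*(2)*conj(1) + 1*(-2)*conj(1) + 2*(0)*conj(-1) + 2*(0)*conj(-1) + 2*(0)*conj(1)]
      = (1/8)[(2) + (-2) + (0) + (0) + (0)] = 0/8 = 0
  <chi_5*chi_2, chi_5> = (1/8)[1*(2)*conj(2) + 1*(-2)*conj(-2) + 2*(0)*conj(0) + 2*(0)*conj(0) + 2*(0)*conj(0)]
      = (1/8)[(4) + (4) + (0) + (0) + (0)] = 8/8 = 1
Hence the multiplicities are chi_5: 1. Dimension check: dim(chi_5)*dim(chi_2) = 2*1 = 2 and sum (mult * dim) = 1*2 = 2.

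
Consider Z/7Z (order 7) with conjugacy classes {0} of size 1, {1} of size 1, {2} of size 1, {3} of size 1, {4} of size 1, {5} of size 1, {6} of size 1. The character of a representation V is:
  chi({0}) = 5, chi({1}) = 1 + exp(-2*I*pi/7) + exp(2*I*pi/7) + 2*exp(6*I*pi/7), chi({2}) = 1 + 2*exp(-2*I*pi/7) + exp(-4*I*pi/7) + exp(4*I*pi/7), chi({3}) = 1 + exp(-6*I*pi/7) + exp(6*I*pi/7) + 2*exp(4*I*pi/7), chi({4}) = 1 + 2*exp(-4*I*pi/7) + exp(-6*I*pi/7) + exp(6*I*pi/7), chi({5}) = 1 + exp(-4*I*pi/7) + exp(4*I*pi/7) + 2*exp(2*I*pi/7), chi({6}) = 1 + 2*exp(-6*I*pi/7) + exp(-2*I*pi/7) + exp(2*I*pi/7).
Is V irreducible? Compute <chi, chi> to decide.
Not irreducible (reducible): <chi, chi> = 7 > 1.

Reasoning: <chi, chi> = (1/|G|) sum_C |C| * |chi(C)|^2 = (1/7)[1*|5|^2 + 1*|1 + exp(-2*I*pi/7) + exp(2*I*pi/7) + 2*exp(6*I*pi/7)|^2 + 1*|1 + 2*exp(-2*I*pi/7) + exp(-4*I*pi/7) + exp(4*I*pi/7)|^2 + 1*|1 + exp(-6*I*pi/7) + exp(6*I*pi/7) + 2*exp(4*I*pi/7)|^2 + 1*|1 + 2*exp(-4*I*pi/7) + exp(-6*I*pi/7) + exp(6*I*pi/7)|^2 + 1*|1 + exp(-4*I*pi/7) + exp(4*I*pi/7) + 2*exp(2*I*pi/7)|^2 + 1*|1 + 2*exp(-6*I*pi/7) + exp(-2*I*pi/7) + exp(2*I*pi/7)|^2]
  = (1/7)[(25) + (7 + 3*exp(-4*I*pi/7) + 4*exp(-6*I*pi/7) + 2*exp(-2*I*pi/7) + 2*exp(2*I*pi/7) + 4*exp(6*I*pi/7) + 3*exp(4*I*pi/7)) + (7 + 4*exp(-2*I*pi/7) + 2*exp(-4*I*pi/7) + 3*exp(-6*I*pi/7) + 3*exp(6*I*pi/7) + 2*exp(4*I*pi/7) + 4*exp(2*I*pi/7)) + (7 + 4*exp(-4*I*pi/7) + 3*exp(-2*I*pi/7) + 2*exp(-6*I*pi/7) + 2*exp(6*I*pi/7) + 3*exp(2*I*pi/7) + 4*exp(4*I*pi/7)) + (7 + 4*exp(-4*I*pi/7) + 3*exp(-2*I*pi/7) + 2*exp(-6*I*pi/7) + 2*exp(6*I*pi/7) + 3*exp(2*I*pi/7) + 4*exp(4*I*pi/7)) + (7 + 4*exp(-2*I*pi/7) + 2*exp(-4*I*pi/7) + 3*exp(-6*I*pi/7) + 3*exp(6*I*pi/7) + 2*exp(4*I*pi/7) + 4*exp(2*I*pi/7)) + (7 + 3*exp(-4*I*pi/7) + 4*exp(-6*I*pi/7) + 2*exp(-2*I*pi/7) + 2*exp(2*I*pi/7) + 4*exp(6*I*pi/7) + 3*exp(4*I*pi/7))] = 49/7 = 7.
(Exp terms are combined using exp(i*s)*conj(exp(i*t)) = exp(i*(s-t)), and sums of them are collapsed using the identity that for every m > 1 the m distinct m-th roots of unity sum to 0, e.g. 1 + exp(2*I*pi/3) + exp(-2*I*pi/3) = 0.)
A character is irreducible iff <chi, chi> = 1, so this representation is reducible.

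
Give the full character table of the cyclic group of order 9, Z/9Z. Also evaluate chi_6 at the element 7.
Character table of Z/9Z (irreps indexed chi_0,...,chi_8 with chi_k(m) = zeta_9^(k*m), zeta_9 = exp(2*pi*i/9)):
  irrep \ class  {0} (size 1)  {1} (size 1)    {2} (size 1)    {3} (size 1)    {4} (size 1)    {5} (size 1)    {6} (size 1)    {7} (size 1)    {8} (size 1)  
  chi_0          1             1               1               1               1               1               1               1               1             
  chi_1          1             exp(2*I*pi/9)   exp(4*I*pi/9)   exp(2*I*pi/3)   exp(8*I*pi/9)   exp(-8*I*pi/9)  exp(-2*I*pi/3)  exp(-4*I*pi/9)  exp(-2*I*pi/9)
  chi_2          1             exp(4*I*pi/9)   exp(8*I*pi/9)   exp(-2*I*pi/3)  exp(-2*I*pi/9)  exp(2*I*pi/9)   exp(2*I*pi/3)   exp(-8*I*pi/9)  exp(-4*I*pi/9)
  chi_3          1             exp(2*I*pi/3)   exp(-2*I*pi/3)  1               exp(2*I*pi/3)   exp(-2*I*pi/3)  1               exp(2*I*pi/3)   exp(-2*I*pi/3)
  chi_4          1             exp(8*I*pi/9)   exp(-2*I*pi/9)  exp(2*I*pi/3)   exp(-4*I*pi/9)  exp(4*I*pi/9)   exp(-2*I*pi/3)  exp(2*I*pi/9)   exp(-8*I*pi/9)
  chi_5          1             exp(-8*I*pi/9)  exp(2*I*pi/9)   exp(-2*I*pi/3)  exp(4*I*pi/9)   exp(-4*I*pi/9)  exp(2*I*pi/3)   exp(-2*I*pi/9)  exp(8*I*pi/9) 
  chi_6          1             exp(-2*I*pi/3)  exp(2*I*pi/3)   1               exp(-2*I*pi/3)  exp(2*I*pi/3)   1               exp(-2*I*pi/3)  exp(2*I*pi/3) 
  chi_7          1             exp(-4*I*pi/9)  exp(-8*I*pi/9)  exp(2*I*pi/3)   exp(2*I*pi/9)   exp(-2*I*pi/9)  exp(-2*I*pi/3)  exp(8*I*pi/9)   exp(4*I*pi/9) 
  chi_8          1             exp(-2*I*pi/9)  exp(-4*I*pi/9)  exp(-2*I*pi/3)  exp(-8*I*pi/9)  exp(8*I*pi/9)   exp(2*I*pi/3)   exp(4*I*pi/9)   exp(2*I*pi/9) 

Spot check: chi_6(7) = zeta_9^(6*7) = zeta_9^42 = exp(-2*I*pi/3).

Proof sketch: Z/9Z is abelian, so all 9 irreducible complex representations are 1-dimensional. They are given by chi_k(m) = zeta_9^(k*m) for k = 0,...,8. Row orthogonality: sum_m chi_k(m) conj(chi_l(m)) = 9 * [k = l].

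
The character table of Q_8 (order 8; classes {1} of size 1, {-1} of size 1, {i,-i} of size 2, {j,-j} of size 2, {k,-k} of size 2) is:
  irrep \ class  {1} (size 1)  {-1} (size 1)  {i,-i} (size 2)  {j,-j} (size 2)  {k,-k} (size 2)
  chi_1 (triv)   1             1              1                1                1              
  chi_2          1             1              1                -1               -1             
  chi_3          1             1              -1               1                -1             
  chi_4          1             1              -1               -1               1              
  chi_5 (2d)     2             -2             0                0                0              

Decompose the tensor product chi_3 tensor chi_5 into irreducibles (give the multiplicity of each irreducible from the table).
chi_3 tensor chi_5 = chi_5 (all other irreducibles have multiplicity 0).

Why: The character of a tensor product is the pointwise product (chi_3 * chi_5)(C) = chi_3(C) * chi_5(C):
  {1}: (1)*(2), {-1}: (1)*(-2), {i,-i}: (-1)*(0), {j,-j}: (1)*(0), {k,-k}: (-1)*(0)
so (chi_3 * chi_5) takes values
  {1} -> 2, {-1} -> -2, {i,-i} -> 0, {j,-j} -> 0, {k,-k} -> 0.
Now take the inner product of this character with each irreducible chi from the table, <chi_3*chi_5, chi> = (1/8) sum_C |C| (chi_3*chi_5)(C) conj(chi(C)):
  <chi_3*chi_5, chi_1> = (1/8)[1*(2)*conj(1) + 1*(-2)*conj(1) + 2*(0)*conj(1) + 2*(0)*conj(1) + 2*(0)*conj(1)]
      = (1/8)[(2) + (-2) + (0) + (0) + (0)] = 0/8 = 0
  <chi_3*chi_5, chi_2> = (1/8)[1*(2)*conj(1) + 1*(-2)*conj(1) + 2*(0)*conj(1) + 2*(0)*conj(-1) + 2*(0)*conj(-1)]
      = (1/8)[(2) + (-2) + (0) + (0) + (0)] = 0/8 = 0
  <chi_3*chi_5, chi_3> = (1/8)[1*(2)*conj(1) + 1*(-2)*conj(1) + 2*(0)*conj(-1) + 2*(0)*conj(1) + 2*(0)*conj(-1)]
      = (1/8)[(2) + (-2) + (0) + (0) + (0)] = 0/8 = 0
  <chi_3*chi_5, chi_4> = (1/8)[1*(2)*conj(1) + 1*(-2)*conj(1) + 2*(0)*conj(-1) + 2*(0)*conj(-1) + 2*(0)*conj(1)]
      = (1/8)[(2) + (-2) + (0) + (0) + (0)] = 0/8 = 0
  <chi_3*chi_5, chi_5> = (1/8)[1*(2)*conj(2) + 1*(-2)*conj(-2) + 2*(0)*conj(0) + 2*(0)*conj(0) + 2*(0)*conj(0)]
      = (1/8)[(4) + (4) + (0) + (0) + (0)] = 8/8 = 1
Hence the multiplicities are chi_5: 1. Dimension check: dim(chi_3)*dim(chi_5) = 1*2 = 2 and sum (mult * dim) = 1*2 = 2.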